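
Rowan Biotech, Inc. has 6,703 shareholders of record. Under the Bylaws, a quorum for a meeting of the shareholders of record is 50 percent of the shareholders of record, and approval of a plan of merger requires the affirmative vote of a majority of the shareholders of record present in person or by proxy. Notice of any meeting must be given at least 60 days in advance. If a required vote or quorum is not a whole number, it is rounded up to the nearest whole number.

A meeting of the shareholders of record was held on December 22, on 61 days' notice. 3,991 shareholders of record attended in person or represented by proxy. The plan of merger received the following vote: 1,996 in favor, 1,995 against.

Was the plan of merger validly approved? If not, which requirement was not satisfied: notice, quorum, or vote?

Notice: 61 days given; 60 required. Satisfied.
Quorum: 50% of 6,703 = 3,351.50, rounded up to 3,352; 3,991 present. Satisfied.
Vote: requires a majority of those present (3,991); a majority of 3991 is 1996, so 1,996 needed; 1,996 in favor. Satisfied.

Valid — all requirements satisfied.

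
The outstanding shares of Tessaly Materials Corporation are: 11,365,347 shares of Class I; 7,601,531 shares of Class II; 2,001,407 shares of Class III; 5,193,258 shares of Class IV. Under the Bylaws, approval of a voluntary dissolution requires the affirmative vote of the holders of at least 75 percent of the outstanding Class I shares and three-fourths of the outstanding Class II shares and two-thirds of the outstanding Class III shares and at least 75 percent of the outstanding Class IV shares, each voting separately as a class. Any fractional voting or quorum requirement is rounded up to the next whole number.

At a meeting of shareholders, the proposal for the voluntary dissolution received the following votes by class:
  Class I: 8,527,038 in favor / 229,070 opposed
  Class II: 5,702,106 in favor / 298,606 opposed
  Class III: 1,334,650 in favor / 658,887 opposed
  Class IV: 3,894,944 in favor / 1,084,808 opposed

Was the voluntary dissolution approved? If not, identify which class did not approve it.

Approved — every class gave the required vote.

Class I: 3/4 of 11365347 = 8524010.25, rounded up to 8524011; 8,524,011 required, 8,527,038 in favor — approved.
Class II: 3/4 of 7601531 = 5701148.25, rounded up to 5701149; 5,701,149 required, 5,702,106 in favor — approved.
Class III: 2/3 of 2001407 = 1334271.33, rounded up to 1334272; 1,334,272 required, 1,334,650 in favor — approved.
Class IV: 3/4 of 5193258 = 3894943.50, rounded up to 3894944; 3,894,944 required, 3,894,944 in favor — approved.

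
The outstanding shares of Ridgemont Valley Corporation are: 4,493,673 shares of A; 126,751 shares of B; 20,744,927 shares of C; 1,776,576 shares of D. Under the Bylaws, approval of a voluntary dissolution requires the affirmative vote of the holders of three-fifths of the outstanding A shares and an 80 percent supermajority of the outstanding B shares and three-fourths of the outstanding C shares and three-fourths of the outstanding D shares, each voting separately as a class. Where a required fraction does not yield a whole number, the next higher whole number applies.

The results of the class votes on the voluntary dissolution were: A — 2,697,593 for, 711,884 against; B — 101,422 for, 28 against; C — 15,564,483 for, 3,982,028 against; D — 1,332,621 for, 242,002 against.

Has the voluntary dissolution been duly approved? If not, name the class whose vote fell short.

Approved — every class gave the required vote.

A: 3/5 of 4493673 = 2696203.80, rounded up to 2696204; 2,696,204 required, 2,697,593 in favor — approved.
B: 4/5 of 126751 = 101400.80, rounded up to 101401; 101,401 required, 101,422 in favor — approved.
C: 3/4 of 20744927 = 15558695.25, rounded up to 15558696; 15,558,696 required, 15,564,483 in favor — approved.
D: 3/4 of 1776576 = 1332432; 1,332,432 required, 1,332,621 in favor — approved.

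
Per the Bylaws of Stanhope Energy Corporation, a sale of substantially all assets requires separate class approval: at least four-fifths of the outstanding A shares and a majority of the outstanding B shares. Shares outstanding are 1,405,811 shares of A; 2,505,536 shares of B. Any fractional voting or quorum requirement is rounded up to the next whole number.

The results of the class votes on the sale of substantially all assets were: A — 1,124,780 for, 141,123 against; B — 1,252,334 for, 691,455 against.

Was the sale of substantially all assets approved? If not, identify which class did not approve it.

A: 4/5 of 1405811 = 1124648.80, rounded up to 1124649; 1,124,649 required, 1,124,780 in favor — approved.
B: a majority of 2505536 is 1252769; 1,252,769 required, 1,252,334 in favor — not approved.

Not approved — the B shares did not give the required vote.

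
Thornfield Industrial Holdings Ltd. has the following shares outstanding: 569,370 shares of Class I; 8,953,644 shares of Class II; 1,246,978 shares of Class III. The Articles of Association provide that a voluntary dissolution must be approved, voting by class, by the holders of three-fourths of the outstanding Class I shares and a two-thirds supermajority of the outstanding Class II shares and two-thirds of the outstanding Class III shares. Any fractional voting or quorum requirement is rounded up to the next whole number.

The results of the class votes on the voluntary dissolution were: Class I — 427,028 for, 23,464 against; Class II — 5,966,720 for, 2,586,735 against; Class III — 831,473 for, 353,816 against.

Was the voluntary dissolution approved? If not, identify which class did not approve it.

Class I: 3/4 of 569370 = 427027.50, rounded up to 427028; 427,028 required, 427,028 in favor — approved.
Class II: 2/3 of 8953644 = 5969096; 5,969,096 required, 5,966,720 in favor — not approved.
Class III: 2/3 of 1246978 = 831318.67, rounded up to 831319; 831,319 required, 831,473 in favor — approved.

Not approved — the Class II shares did not give the required vote.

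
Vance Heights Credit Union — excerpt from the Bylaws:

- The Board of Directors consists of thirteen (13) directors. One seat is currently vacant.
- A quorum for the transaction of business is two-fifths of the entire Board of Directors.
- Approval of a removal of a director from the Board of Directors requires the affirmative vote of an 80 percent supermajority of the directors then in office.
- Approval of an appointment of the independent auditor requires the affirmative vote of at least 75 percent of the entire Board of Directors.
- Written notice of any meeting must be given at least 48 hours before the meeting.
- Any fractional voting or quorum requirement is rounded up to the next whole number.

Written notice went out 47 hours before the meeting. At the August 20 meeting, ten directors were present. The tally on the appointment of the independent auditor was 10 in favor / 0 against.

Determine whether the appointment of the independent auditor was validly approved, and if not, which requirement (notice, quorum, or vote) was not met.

Invalid — notice requirement not satisfied.

Notice: 47 hours given; 48 required (47 < 48). Not satisfied.
Quorum: 10 present; quorum is 6. Satisfied.
Vote: the appointment of the independent auditor requires three-fourths of the entire Board of Directors (13). 3/4 of 13 = 9.75, rounded up to 10, so 10 affirmative votes are needed; 10 voted in favor. Satisfied.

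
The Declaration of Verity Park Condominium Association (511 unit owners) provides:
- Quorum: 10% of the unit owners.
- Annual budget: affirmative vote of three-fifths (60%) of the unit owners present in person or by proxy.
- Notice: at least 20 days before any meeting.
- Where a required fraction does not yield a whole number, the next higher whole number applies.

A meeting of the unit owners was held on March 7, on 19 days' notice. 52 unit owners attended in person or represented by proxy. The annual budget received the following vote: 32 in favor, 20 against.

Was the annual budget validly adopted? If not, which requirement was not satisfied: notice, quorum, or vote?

Notice: 19 days given; 20 required. Not satisfied.
Quorum: 10% of 511 = 51.10, rounded up to 52; 52 present. Satisfied.
Vote: requires three-fifths of those present (52); 3/5 of 52 = 31.20, rounded up to 32, so 32 needed; 32 in favor. Satisfied.

Invalid — notice requirement not satisfied.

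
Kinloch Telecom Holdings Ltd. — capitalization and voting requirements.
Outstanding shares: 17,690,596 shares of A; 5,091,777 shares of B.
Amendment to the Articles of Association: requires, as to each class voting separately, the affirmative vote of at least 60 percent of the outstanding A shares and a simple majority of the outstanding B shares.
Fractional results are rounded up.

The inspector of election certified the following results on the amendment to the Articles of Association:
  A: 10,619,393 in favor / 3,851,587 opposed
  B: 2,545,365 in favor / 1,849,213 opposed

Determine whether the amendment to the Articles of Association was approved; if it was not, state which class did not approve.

A: 3/5 of 17690596 = 10614357.60, rounded up to 10614358; 10,614,358 required, 10,619,393 in favor — approved.
B: a majority of 5091777 is 2545889; 2,545,889 required, 2,545,365 in favor — not approved.

Not approved — the B shares did not give the required vote.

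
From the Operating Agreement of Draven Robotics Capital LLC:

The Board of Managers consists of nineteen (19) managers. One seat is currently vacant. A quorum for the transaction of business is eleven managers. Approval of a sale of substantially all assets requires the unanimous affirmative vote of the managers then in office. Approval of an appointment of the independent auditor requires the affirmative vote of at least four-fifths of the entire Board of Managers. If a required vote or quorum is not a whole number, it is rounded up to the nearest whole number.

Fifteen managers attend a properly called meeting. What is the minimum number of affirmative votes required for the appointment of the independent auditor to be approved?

The appointment of the independent auditor requires four-fifths of the entire Board of Managers (19).
4/5 of 19 = 15.20, rounded up to 16.
(Only 15 can vote, so the appointment of the independent auditor cannot pass at this meeting, but the required vote is still 16.)

16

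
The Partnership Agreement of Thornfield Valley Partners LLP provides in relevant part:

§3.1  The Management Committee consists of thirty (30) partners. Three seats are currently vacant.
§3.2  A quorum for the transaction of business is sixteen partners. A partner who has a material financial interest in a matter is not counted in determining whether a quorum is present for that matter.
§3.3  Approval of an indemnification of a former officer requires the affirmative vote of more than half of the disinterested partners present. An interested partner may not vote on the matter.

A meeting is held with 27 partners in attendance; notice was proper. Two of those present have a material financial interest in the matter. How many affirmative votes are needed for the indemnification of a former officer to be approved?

The indemnification of a former officer requires a majority of the disinterested partners present (27 − 2 = 25).
A majority of 25 is 13.

13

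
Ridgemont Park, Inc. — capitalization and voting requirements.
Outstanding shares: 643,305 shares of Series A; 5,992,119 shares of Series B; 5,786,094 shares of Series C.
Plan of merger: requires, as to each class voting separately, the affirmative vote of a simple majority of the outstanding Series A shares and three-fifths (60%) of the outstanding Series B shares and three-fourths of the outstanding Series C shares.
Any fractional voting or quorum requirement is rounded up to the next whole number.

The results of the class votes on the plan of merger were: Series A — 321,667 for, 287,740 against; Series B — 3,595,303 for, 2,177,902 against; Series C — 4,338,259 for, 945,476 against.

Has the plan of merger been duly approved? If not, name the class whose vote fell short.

Not approved — the Series C shares did not give the required vote.

Series A: a majority of 643305 is 321653; 321,653 required, 321,667 in favor — approved.
Series B: 3/5 of 5992119 = 3595271.40, rounded up to 3595272; 3,595,272 required, 3,595,303 in favor — approved.
Series C: 3/4 of 5786094 = 4339570.50, rounded up to 4339571; 4,339,571 required, 4,338,259 in favor — not approved.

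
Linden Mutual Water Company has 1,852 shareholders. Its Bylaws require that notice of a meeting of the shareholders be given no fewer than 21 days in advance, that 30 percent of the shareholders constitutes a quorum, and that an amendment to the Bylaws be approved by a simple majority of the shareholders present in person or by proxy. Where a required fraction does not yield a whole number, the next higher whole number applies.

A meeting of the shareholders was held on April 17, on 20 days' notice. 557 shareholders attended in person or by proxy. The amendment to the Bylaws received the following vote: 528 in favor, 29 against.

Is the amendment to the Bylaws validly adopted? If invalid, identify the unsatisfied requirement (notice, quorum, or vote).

Notice: 20 days given; 21 required. Not satisfied.
Quorum: 30% of 1,852 = 555.60, rounded up to 556; 557 present. Satisfied.
Vote: requires a majority of those present (557); a majority of 557 is 279, so 279 needed; 528 in favor. Satisfied.

Invalid — notice requirement not satisfied.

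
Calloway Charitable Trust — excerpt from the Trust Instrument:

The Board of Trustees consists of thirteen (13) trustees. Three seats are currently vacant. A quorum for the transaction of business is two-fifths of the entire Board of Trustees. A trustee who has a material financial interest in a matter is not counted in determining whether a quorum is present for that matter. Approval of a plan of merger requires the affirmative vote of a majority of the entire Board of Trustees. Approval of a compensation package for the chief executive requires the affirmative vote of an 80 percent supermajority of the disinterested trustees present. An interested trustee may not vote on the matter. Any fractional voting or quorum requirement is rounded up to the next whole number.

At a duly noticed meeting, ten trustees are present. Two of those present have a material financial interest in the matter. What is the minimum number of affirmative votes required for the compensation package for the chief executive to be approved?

7

The compensation package for the chief executive requires four-fifths of the disinterested trustees present (10 − 2 = 8).
4/5 of 8 = 6.40, rounded up to 7.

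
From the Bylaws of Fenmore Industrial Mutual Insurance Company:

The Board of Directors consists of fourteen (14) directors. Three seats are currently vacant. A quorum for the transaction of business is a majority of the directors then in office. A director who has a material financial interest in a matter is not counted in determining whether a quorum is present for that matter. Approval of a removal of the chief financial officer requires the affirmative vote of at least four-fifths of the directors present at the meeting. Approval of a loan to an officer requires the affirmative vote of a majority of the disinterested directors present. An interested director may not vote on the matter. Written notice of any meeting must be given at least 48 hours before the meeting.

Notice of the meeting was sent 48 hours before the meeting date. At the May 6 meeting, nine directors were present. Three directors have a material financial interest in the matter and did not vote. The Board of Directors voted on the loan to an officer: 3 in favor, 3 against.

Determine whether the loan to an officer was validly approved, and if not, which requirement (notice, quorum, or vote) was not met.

Notice: 48 hours given; 48 required (48 ≥ 48). Satisfied.
Quorum: 9 present, but the 3 interested directors do not count, leaving 6. Quorum is 6. Satisfied.
Vote: the loan to an officer requires a majority of the disinterested directors present (9 − 3 = 6). A majority of 6 is 4, so 4 affirmative votes are needed; 3 voted in favor. Not satisfied.

Invalid — vote requirement not satisfied.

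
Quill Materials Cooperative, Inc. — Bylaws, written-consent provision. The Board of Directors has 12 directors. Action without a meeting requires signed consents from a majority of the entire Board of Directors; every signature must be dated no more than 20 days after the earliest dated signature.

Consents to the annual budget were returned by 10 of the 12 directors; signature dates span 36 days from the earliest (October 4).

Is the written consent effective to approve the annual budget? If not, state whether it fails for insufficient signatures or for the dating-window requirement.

Signatures required: a majority of 12 — a majority of 12 is 7, so 7 needed; 10 signed. Sufficient.
Dating window: the latest signature is 36 days after the earliest; the limit is 20 days. Outside the window.

Not effective — dating-window requirement not satisfied.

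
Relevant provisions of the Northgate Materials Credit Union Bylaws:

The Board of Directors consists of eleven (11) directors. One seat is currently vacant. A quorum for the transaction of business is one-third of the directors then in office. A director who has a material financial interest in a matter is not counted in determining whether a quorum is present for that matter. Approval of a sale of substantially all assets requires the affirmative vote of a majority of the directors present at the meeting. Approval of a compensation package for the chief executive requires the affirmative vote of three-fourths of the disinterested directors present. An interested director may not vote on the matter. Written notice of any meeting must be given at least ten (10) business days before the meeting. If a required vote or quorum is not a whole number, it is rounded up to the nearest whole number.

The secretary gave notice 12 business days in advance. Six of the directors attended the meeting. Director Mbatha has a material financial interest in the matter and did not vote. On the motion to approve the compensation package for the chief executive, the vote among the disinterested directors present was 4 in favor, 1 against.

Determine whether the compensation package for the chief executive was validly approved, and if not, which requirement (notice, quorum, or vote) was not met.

Valid — all requirements satisfied.

Notice: 12 business days given; 10 required (12 ≥ 10). Satisfied.
Quorum: 6 present, but the 1 interested director does not count, leaving 5. Quorum is 4. Satisfied.
Vote: the compensation package for the chief executive requires three-fourths of the disinterested directors present (6 − 1 = 5). 3/4 of 5 = 3.75, rounded up to 4, so 4 affirmative votes are needed; 4 voted in favor. Satisfied.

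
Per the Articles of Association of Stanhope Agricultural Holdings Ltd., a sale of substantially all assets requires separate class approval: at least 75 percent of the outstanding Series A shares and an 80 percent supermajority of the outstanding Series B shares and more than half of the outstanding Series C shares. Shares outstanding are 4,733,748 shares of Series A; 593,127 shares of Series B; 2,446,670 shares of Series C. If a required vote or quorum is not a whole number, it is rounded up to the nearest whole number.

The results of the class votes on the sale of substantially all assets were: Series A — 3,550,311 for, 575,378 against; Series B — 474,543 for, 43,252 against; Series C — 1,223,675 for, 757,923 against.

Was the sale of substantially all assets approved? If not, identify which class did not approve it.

Series A: 3/4 of 4733748 = 3550311; 3,550,311 required, 3,550,311 in favor — approved.
Series B: 4/5 of 593127 = 474501.60, rounded up to 474502; 474,502 required, 474,543 in favor — approved.
Series C: a majority of 2446670 is 1223336; 1,223,336 required, 1,223,675 in favor — approved.

Approved — every class gave the required vote.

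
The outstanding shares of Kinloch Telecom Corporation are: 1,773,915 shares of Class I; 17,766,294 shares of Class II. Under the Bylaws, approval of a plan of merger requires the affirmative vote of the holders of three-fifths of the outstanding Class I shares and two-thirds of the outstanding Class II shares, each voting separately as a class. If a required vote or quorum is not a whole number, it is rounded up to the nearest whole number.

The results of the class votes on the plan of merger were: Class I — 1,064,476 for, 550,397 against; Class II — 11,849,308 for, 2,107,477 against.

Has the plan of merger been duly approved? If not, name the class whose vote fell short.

Class I: 3/5 of 1773915 = 1064349; 1,064,349 required, 1,064,476 in favor — approved.
Class II: 2/3 of 17766294 = 11844196; 11,844,196 required, 11,849,308 in favor — approved.

Approved — every class gave the required vote.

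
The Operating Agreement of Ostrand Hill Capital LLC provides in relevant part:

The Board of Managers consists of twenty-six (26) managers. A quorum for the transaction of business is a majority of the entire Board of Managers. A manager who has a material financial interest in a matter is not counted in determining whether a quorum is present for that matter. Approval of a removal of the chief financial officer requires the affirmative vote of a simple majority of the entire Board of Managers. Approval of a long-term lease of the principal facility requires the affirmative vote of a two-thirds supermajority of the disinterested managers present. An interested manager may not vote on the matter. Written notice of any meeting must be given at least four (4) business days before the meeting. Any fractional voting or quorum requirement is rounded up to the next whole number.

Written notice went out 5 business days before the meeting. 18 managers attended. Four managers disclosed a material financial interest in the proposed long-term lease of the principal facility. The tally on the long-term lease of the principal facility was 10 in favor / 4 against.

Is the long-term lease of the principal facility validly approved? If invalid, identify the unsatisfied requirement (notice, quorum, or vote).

Notice: 5 business days given; 4 required (5 ≥ 4). Satisfied.
Quorum: 18 present, but the 4 interested managers do not count, leaving 14. Quorum is 14. Satisfied.
Vote: the long-term lease of the principal facility requires two-thirds of the disinterested managers present (18 − 4 = 14). 2/3 of 14 = 9.33, rounded up to 10, so 10 affirmative votes are needed; 10 voted in favor. Satisfied.

Valid — all requirements satisfied.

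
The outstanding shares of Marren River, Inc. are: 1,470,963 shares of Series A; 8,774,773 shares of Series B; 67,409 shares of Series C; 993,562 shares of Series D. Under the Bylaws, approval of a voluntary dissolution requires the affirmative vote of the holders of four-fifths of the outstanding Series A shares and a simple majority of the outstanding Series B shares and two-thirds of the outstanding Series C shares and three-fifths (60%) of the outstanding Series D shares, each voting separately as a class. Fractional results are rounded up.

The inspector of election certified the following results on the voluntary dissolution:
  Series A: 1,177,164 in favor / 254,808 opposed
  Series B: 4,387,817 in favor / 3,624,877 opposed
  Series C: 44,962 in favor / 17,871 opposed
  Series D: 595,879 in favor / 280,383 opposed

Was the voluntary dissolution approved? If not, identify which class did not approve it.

Not approved — the Series D shares did not give the required vote.

Series A: 4/5 of 1470963 = 1176770.40, rounded up to 1176771; 1,176,771 required, 1,177,164 in favor — approved.
Series B: a majority of 8774773 is 4387387; 4,387,387 required, 4,387,817 in favor — approved.
Series C: 2/3 of 67409 = 44939.33, rounded up to 44940; 44,940 required, 44,962 in favor — approved.
Series D: 3/5 of 993562 = 596137.20, rounded up to 596138; 596,138 required, 595,879 in favor — not approved.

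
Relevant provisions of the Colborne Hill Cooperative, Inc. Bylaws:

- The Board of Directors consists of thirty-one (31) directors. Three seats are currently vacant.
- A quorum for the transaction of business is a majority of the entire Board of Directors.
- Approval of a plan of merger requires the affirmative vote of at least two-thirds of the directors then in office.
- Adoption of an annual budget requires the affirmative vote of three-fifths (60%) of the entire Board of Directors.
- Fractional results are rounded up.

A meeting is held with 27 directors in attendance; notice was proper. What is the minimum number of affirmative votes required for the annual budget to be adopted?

19

The annual budget requires three-fifths of the entire Board of Directors (31).
3/5 of 31 = 18.60, rounded up to 19.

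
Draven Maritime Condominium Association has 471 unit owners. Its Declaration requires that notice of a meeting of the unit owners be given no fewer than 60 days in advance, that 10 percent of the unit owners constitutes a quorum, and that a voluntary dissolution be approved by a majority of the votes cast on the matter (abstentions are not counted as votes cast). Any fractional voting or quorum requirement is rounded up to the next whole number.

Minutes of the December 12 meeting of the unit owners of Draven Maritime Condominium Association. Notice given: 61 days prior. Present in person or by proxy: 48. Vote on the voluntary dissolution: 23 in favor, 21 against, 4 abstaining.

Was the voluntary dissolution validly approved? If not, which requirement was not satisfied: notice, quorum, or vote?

Valid — all requirements satisfied.

Notice: 61 days given; 60 required. Satisfied.
Quorum: 10% of 471 = 47.10, rounded up to 48; 48 present. Satisfied.
Vote: requires a majority of the votes cast (48 − 4 abstaining = 44); a majority of 44 is 23, so 23 needed; 23 in favor. Satisfied.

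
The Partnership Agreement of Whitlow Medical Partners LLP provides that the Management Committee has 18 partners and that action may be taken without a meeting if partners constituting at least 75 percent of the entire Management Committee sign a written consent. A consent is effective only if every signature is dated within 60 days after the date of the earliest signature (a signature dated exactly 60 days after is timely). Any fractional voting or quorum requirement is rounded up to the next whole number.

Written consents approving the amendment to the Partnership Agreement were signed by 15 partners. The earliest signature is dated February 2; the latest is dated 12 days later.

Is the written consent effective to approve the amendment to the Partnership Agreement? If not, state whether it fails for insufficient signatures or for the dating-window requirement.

Effective — both the signature and dating-window requirements are satisfied.

Signatures required: at least 75 percent of 18 — 3/4 of 18 = 13.50, rounded up to 14, so 14 needed; 15 signed. Sufficient.
Dating window: the latest signature is 12 days after the earliest; the limit is 60 days. Within the window.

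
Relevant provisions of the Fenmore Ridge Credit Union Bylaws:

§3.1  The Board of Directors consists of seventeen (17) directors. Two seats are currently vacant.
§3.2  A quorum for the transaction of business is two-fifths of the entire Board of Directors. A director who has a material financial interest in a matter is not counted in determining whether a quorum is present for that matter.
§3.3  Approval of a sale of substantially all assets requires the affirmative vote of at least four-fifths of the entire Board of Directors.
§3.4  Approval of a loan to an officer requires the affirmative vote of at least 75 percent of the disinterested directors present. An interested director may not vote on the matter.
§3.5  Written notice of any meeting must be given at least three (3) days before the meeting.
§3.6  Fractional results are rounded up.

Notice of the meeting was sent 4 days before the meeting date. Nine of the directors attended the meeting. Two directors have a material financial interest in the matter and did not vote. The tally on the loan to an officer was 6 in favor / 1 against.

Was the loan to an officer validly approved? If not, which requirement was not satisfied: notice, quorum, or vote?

Valid — all requirements satisfied.

Notice: 4 days given; 3 required (4 ≥ 3). Satisfied.
Quorum: 9 present, but the 2 interested directors do not count, leaving 7. Quorum is 7. Satisfied.
Vote: the loan to an officer requires three-fourths of the disinterested directors present (9 − 2 = 7). 3/4 of 7 = 5.25, rounded up to 6, so 6 affirmative votes are needed; 6 voted in favor. Satisfied.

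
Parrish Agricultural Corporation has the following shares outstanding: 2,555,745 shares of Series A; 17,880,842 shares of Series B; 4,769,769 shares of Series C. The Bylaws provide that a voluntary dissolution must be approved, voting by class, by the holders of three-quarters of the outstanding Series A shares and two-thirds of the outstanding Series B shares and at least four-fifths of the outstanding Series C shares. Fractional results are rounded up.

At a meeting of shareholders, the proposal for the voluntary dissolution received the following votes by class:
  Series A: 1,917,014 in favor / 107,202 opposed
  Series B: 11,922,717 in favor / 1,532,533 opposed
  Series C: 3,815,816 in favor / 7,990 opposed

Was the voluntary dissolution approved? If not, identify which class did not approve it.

Approved — every class gave the required vote.

Series A: 3/4 of 2555745 = 1916808.75, rounded up to 1916809; 1,916,809 required, 1,917,014 in favor — approved.
Series B: 2/3 of 17880842 = 11920561.33, rounded up to 11920562; 11,920,562 required, 11,922,717 in favor — approved.
Series C: 4/5 of 4769769 = 3815815.20, rounded up to 3815816; 3,815,816 required, 3,815,816 in favor — approved.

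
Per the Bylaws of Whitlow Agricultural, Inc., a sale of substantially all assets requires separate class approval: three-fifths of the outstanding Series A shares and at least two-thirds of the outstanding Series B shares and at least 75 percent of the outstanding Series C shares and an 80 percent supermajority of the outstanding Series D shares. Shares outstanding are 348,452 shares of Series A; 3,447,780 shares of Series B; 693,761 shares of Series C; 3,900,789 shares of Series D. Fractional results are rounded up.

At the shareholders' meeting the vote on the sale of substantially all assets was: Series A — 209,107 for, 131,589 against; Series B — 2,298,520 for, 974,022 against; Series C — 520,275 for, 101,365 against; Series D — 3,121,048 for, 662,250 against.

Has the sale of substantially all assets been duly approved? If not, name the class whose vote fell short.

Series A: 3/5 of 348452 = 209071.20, rounded up to 209072; 209,072 required, 209,107 in favor — approved.
Series B: 2/3 of 3447780 = 2298520; 2,298,520 required, 2,298,520 in favor — approved.
Series C: 3/4 of 693761 = 520320.75, rounded up to 520321; 520,321 required, 520,275 in favor — not approved.
Series D: 4/5 of 3900789 = 3120631.20, rounded up to 3120632; 3,120,632 required, 3,121,048 in favor — approved.

Not approved — the Series C shares did not give the required vote.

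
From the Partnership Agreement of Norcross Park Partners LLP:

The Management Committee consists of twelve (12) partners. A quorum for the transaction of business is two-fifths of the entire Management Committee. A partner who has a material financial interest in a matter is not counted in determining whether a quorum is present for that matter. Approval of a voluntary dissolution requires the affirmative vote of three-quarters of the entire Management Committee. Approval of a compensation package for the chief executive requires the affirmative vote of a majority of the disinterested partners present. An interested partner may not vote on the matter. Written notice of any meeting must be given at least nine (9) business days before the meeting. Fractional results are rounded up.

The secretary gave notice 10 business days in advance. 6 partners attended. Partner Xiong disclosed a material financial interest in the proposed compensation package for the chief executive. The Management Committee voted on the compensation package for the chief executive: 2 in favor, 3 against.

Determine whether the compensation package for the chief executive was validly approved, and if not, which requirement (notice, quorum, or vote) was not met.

Notice: 10 business days given; 9 required (10 ≥ 9). Satisfied.
Quorum: 6 present, but the 1 interested partner does not count, leaving 5. Quorum is 5. Satisfied.
Vote: the compensation package for the chief executive requires a majority of the disinterested partners present (6 − 1 = 5). A majority of 5 is 3, so 3 affirmative votes are needed; 2 voted in favor. Not satisfied.

Invalid — vote requirement not satisfied.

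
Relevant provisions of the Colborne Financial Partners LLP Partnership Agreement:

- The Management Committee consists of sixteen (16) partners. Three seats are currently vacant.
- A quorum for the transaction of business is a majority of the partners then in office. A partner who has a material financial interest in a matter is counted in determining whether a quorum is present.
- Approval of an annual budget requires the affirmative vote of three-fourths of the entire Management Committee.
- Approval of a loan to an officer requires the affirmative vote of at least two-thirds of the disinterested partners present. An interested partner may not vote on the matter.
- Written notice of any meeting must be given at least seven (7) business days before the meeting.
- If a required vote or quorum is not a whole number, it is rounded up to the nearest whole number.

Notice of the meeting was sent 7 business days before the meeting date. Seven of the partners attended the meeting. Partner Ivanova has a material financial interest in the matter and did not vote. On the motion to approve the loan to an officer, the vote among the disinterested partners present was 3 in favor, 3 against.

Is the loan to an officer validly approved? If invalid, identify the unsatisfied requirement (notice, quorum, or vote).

Notice: 7 business days given; 7 required (7 ≥ 7). Satisfied.
Quorum: 7 present (interested partners count toward quorum); quorum is 7. Satisfied.
Vote: the loan to an officer requires two-thirds of the disinterested partners present (7 − 1 = 6). 2/3 of 6 = 4, so 4 affirmative votes are needed; 3 voted in favor. Not satisfied.

Invalid — vote requirement not satisfied.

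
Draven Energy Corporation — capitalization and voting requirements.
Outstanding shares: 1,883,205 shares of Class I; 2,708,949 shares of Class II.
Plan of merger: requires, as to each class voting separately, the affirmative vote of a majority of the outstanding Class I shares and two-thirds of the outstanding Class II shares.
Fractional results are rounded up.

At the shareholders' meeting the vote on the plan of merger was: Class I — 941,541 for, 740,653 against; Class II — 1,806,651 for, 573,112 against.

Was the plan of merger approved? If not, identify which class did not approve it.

Class I: a majority of 1883205 is 941603; 941,603 required, 941,541 in favor — not approved.
Class II: 2/3 of 2708949 = 1805966; 1,805,966 required, 1,806,651 in favor — approved.

Not approved — the Class I shares did not give the required vote.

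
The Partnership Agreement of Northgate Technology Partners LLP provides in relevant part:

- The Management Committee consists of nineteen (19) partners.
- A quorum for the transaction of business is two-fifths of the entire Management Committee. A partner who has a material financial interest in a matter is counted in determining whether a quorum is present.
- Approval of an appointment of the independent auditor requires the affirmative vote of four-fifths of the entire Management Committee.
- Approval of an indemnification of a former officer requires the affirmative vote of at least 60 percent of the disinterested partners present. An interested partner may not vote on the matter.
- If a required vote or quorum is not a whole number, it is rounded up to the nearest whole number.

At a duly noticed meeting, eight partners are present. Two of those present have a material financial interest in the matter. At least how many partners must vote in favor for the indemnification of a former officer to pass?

4

The indemnification of a former officer requires three-fifths of the disinterested partners present (8 − 2 = 6).
3/5 of 6 = 3.60, rounded up to 4.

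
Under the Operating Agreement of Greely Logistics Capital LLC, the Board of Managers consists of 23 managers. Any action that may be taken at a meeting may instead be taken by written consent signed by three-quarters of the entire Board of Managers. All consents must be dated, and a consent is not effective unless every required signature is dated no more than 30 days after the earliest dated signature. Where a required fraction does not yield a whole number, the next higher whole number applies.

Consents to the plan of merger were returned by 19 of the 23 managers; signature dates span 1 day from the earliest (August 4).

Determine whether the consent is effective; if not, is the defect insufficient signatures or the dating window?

Effective — both the signature and dating-window requirements are satisfied.

Signatures required: three-quarters of 23 — 3/4 of 23 = 17.25, rounded up to 18, so 18 needed; 19 signed. Sufficient.
Dating window: the latest signature is 1 day after the earliest; the limit is 30 days. Within the window.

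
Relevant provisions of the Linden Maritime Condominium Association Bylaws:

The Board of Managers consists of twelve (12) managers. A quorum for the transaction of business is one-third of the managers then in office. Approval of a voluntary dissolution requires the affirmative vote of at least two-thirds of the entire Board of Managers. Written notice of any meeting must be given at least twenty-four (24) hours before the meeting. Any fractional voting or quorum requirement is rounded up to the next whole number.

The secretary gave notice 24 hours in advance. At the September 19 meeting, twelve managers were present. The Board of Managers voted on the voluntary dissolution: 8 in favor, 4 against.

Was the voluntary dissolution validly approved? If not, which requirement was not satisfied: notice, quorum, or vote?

Valid — all requirements satisfied.

Notice: 24 hours given; 24 required (24 ≥ 24). Satisfied.
Quorum: 12 present; quorum is 4. Satisfied.
Vote: the voluntary dissolution requires two-thirds of the entire Board of Managers (12). 2/3 of 12 = 8, so 8 affirmative votes are needed; 8 voted in favor. Satisfied.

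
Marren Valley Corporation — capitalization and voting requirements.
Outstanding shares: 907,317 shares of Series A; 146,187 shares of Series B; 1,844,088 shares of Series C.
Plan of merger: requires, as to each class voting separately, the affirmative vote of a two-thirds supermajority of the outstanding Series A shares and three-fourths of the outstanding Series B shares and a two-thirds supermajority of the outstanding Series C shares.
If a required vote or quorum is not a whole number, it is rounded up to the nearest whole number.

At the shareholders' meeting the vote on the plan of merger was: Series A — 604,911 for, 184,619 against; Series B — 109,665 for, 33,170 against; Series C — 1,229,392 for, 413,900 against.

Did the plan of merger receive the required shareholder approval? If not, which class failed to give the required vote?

Series A: 2/3 of 907317 = 604878; 604,878 required, 604,911 in favor — approved.
Series B: 3/4 of 146187 = 109640.25, rounded up to 109641; 109,641 required, 109,665 in favor — approved.
Series C: 2/3 of 1844088 = 1229392; 1,229,392 required, 1,229,392 in favor — approved.

Approved — every class gave the required vote.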